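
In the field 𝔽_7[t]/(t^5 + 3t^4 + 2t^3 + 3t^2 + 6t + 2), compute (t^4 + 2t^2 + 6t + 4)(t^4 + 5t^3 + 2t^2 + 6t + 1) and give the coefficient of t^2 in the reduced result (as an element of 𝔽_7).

6

Multiply in 𝔽_7[t]: (t^4 + 2t^2 + 6t + 4)·(t^4 + 5t^3 + 2t^2 + 6t + 1) = t^8 + 5t^7 + 4t^6 + t^5 + 4t^4 + 2t^3 + 4t^2 + 2t + 4.
Reduce using t^5 ≡ 4t^4 + 5t^3 + 4t^2 + t + 5 (mod t^5 + 3t^4 + 2t^3 + 3t^2 + 6t + 2).
Reduced: 3t^4 + 2t^3 + 6t^2 + 2t + 6.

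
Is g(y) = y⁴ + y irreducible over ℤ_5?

Check for roots in ℤ_5: g(0) = 0 → root; g(1) = 2; g(2) = 3; g(3) = 4; g(4) = 0 → root.
g(0) = 0, so (y) divides g(y); g is reducible.

No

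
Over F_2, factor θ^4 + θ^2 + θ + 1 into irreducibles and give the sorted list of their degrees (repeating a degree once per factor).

Write g(θ) = θ^4 + θ^2 + θ + 1.
Roots in F_2: g(0) = 1; g(1) = 0 → root.
Linear factors from roots: (θ + 1).
Complete factorization: g(θ) = (θ + 1)·(θ^3 + θ^2 + 1).
Factor degrees with multiplicity: 1 + 3 = 4.

1, 3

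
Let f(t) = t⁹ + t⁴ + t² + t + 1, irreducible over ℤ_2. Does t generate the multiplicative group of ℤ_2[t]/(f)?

|GF(2^9)^×| = 2^9 − 1 = 511. Prime factorization: 511 = 7·73.
f is primitive ⇔ t has order 511 in GF(2)[t]/(f), i.e. t^(511/q) ≠ 1 for each prime q | 511.
t^(73) mod f = 1
t^(7) mod f = t⁷.
Since t^(73) = 1, the order of t divides 73 < 511; not primitive.

No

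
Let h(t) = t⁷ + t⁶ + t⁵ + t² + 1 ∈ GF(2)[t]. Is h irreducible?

Check for roots in GF(2): h(0) = 1; h(1) = 1.
No roots, so no linear factors.
Monic irreducibles of degree 2 over GF(2): t² + t + 1.
None of them divide h (all give nonzero remainder).
Monic irreducibles of degree 3 over GF(2): t³ + t + 1, t³ + t² + 1.
None of them divide h (all give nonzero remainder).
No irreducible factor of degree ≤ 3 exists, so h is irreducible over GF(2).

Yes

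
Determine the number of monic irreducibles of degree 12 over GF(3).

44220

x^(3^12) − x is the product of all monic irreducibles of degree dividing 12; Möbius inversion gives N = (1/12) Σ μ(12/d)·3^d.
Divisors of 12: 1, 2, 3, 4, 6, 12; μ(12/d) for each: 0, 1, 0, -1, -1, 1.
Σ = 3^2 − 3^4 − 3^6 + 3^12 = 530640.
N = 530640/12 = 44220.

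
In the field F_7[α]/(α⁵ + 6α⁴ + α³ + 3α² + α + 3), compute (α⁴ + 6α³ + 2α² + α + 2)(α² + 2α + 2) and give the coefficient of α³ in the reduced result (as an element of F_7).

Multiply in F_7[α]: (α⁴ + 6α³ + 2α² + α + 2)·(α² + 2α + 2) = α⁶ + α⁵ + 2α⁴ + 3α³ + α² + 6α + 4.
Reduce using α⁵ ≡ α⁴ + 6α³ + 4α² + 6α + 4 (mod α⁵ + 6α⁴ + α³ + 3α² + α + 3).
Reduced: 3α⁴ + 5α³ + α² + α + 5.

5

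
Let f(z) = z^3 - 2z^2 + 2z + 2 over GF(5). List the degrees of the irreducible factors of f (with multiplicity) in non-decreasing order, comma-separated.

Roots in GF(5): f(0) = 2; f(1) = 3; f(2) = 1; f(3) = 2; f(4) = 2.
Complete factorization: f(z) = (z^3 - 2z^2 + 2z + 2).
Factor degrees with multiplicity: 3 = 3.

3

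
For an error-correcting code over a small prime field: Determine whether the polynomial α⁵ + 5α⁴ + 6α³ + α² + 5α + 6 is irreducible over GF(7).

Write P(α) = α⁵ + 5α⁴ + 6α³ + α² + 5α + 6.
Check for roots in GF(7): P(0) = 6; P(1) = 3; P(2) = 5; P(3) = 0 → root; P(4) = 0 → root; P(5) = 0 → root; P(6) = 0 → root.
P(3) = 0, so (α − 3) divides P(α); P is reducible.

No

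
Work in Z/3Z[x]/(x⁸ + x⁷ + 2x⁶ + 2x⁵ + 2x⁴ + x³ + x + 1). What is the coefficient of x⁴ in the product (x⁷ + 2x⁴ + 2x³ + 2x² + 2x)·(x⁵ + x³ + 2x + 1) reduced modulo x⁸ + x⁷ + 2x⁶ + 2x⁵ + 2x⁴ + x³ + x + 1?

2

Multiply in Z/3Z[x]: (x⁷ + 2x⁴ + 2x³ + 2x² + 2x)·(x⁵ + x³ + 2x + 1) = x¹² + x¹⁰ + 2x⁹ + x⁸ + 2x⁷ + x⁶ + 2x⁴ + 2x.
Reduce using x⁸ ≡ 2x⁷ + x⁶ + x⁵ + x⁴ + 2x³ + 2x + 2 (mod x⁸ + x⁷ + 2x⁶ + 2x⁵ + 2x⁴ + x³ + x + 1).
Reduced: 2x⁴ + 2x³ + x² + x + 1.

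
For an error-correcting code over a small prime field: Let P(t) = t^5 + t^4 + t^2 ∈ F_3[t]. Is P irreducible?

No

Check for roots in F_3: P(0) = 0 → root; P(1) = 0 → root; P(2) = 1.
P(0) = 0, so (t) divides P(t); P is reducible.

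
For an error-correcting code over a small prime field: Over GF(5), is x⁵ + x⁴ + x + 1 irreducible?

Write h(x) = x⁵ + x⁴ + x + 1.
Check for roots in GF(5): h(0) = 1; h(1) = 4; h(2) = 1; h(3) = 3; h(4) = 0 → root.
h(4) = 0, so (x − 4) divides h(x); h is reducible.

No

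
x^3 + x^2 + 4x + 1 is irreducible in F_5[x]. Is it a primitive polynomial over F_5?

Write f(x) = x^3 + x^2 + 4x + 1.
|GF(5^3)^×| = 5^3 − 1 = 124. Prime factorization: 124 = 2^2·31.
f is primitive ⇔ x has order 124 in GF(5)[x]/(f), i.e. x^(124/q) ≠ 1 for each prime q | 124.
x^(62) mod f = 1
x^(4) mod f = 2x^2 + 3x + 1.
Since x^(62) = 1, the order of x divides 62 < 124; not primitive.

No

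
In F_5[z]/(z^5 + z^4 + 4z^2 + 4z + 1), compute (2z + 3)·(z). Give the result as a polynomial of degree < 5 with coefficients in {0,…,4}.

2z^2 + 3z

Multiply in F_5[z]: (2z + 3)·(z) = 2z^2 + 3z.
Reduced: 2z^2 + 3z.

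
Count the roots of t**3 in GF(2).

Write g(t) = t**3.
Evaluate at each of the 2 elements of GF(2):
g(0) = 0 → root; g(1) = 1.
Roots: {0}.

1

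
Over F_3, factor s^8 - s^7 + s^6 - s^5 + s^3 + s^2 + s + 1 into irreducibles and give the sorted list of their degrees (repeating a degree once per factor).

2, 2, 2, 2

Write g(s) = s^8 - s^7 + s^6 - s^5 + s^3 + s^2 + s + 1.
Roots in F_3: g(0) = 1; g(1) = 1; g(2) = 1.
Complete factorization: g(s) = (s^2 + 1)^2·(s^2 + s - 1)^2.
Factor degrees with multiplicity: 2 + 2 + 2 + 2 = 8.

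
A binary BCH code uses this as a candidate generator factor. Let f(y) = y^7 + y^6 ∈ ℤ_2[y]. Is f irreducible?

No

Check for roots in ℤ_2: f(0) = 0 → root; f(1) = 0 → root.
f(0) = 0, so (y) divides f(y); f is reducible.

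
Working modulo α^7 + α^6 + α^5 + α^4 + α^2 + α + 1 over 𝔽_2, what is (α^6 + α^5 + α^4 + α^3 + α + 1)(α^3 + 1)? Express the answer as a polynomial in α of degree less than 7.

Multiply in 𝔽_2[α]: (α^6 + α^5 + α^4 + α^3 + α + 1)·(α^3 + 1) = α^9 + α^8 + α^7 + α^5 + α + 1.
Reduce using α^7 ≡ α^6 + α^5 + α^4 + α^2 + α + 1 (mod α^7 + α^6 + α^5 + α^4 + α^2 + α + 1).
Reduced: α^6 + α^5 + α^4 + α^3 + α^2 + α + 1.

α^6 + α^5 + α^4 + α^3 + α^2 + α + 1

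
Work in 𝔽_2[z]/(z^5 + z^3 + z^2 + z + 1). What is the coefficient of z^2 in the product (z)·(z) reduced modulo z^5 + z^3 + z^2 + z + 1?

1

Multiply in 𝔽_2[z]: (z)·(z) = z^2.
Reduced: z^2.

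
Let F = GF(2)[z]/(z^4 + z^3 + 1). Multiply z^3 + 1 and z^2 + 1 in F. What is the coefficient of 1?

Multiply in GF(2)[z]: (z^3 + 1)·(z^2 + 1) = z^5 + z^3 + z^2 + 1.
Reduce using z^4 ≡ z^3 + 1 (mod z^4 + z^3 + 1).
Reduced: z^2 + z.

0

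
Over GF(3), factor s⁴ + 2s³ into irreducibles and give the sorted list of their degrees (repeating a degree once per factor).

Write h(s) = s⁴ + 2s³.
Roots in GF(3): h(0) = 0 → root; h(1) = 0 → root; h(2) = 2.
Linear factors from roots: (s), (s + 2).
Complete factorization: h(s) = (s + 2)·(s)^3.
Factor degrees with multiplicity: 1 + 1 + 1 + 1 = 4.

1, 1, 1, 1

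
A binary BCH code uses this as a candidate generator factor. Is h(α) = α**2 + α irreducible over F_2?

No

Check for roots in F_2: h(0) = 0 → root; h(1) = 0 → root.
h(0) = 0, so (α) divides h(α); h is reducible.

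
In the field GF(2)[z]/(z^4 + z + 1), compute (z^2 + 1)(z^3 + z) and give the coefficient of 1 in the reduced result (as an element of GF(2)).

0

Multiply in GF(2)[z]: (z^2 + 1)·(z^3 + z) = z^5 + z.
Reduce using z^4 ≡ z + 1 (mod z^4 + z + 1).
Reduced: z^2.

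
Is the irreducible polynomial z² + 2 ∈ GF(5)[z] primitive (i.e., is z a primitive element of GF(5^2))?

Write f(z) = z² + 2.
|GF(5^2)^×| = 5^2 − 1 = 24. Prime factorization: 24 = 2^3·3.
f is primitive ⇔ z has order 24 in GF(5)[z]/(f), i.e. z^(24/q) ≠ 1 for each prime q | 24.
z^(12) mod f = 4.
z^(8) mod f = 1
Since z^(8) = 1, the order of z divides 8 < 24; not primitive.

No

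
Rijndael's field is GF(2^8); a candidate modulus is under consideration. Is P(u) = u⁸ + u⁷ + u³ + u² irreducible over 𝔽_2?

Check for roots in 𝔽_2: P(0) = 0 → root; P(1) = 0 → root.
P(0) = 0, so (u) divides P(u); P is reducible.

No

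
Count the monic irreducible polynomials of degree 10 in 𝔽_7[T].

28245840

The number of monic irreducibles of degree 10 over GF(7) is (1/10)·Σ_{d∣10} μ(10/d) 7^d.
Divisors of 10: 1, 2, 5, 10; μ(10/d) for each: 1, -1, -1, 1.
Σ = 7^1 − 7^2 − 7^5 + 7^10 = 282458400.
N = 282458400/10 = 28245840.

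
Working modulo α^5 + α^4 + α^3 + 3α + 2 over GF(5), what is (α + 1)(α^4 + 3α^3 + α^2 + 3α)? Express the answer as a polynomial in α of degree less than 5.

3α^4 + 3α^3 + 4α^2 + 3

Multiply in GF(5)[α]: (α + 1)·(α^4 + 3α^3 + α^2 + 3α) = α^5 + 4α^4 + 4α^3 + 4α^2 + 3α.
Reduce using α^5 ≡ 4α^4 + 4α^3 + 2α + 3 (mod α^5 + α^4 + α^3 + 3α + 2).
Reduced: 3α^4 + 3α^3 + 4α^2 + 3.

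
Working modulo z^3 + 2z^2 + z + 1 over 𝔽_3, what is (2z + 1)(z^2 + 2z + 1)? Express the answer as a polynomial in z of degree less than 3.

z^2 + 2z + 2

Multiply in 𝔽_3[z]: (2z + 1)·(z^2 + 2z + 1) = 2z^3 + 2z^2 + z + 1.
Reduce using z^3 ≡ z^2 + 2z + 2 (mod z^3 + 2z^2 + z + 1).
Reduced: z^2 + 2z + 2.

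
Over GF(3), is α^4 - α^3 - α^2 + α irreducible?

Write P(α) = α^4 - α^3 - α^2 + α.
Check for roots in GF(3): P(0) = 0 → root; P(1) = 0 → root; P(2) = 0 → root.
P(0) = 0, so (α) divides P(α); P is reducible.

No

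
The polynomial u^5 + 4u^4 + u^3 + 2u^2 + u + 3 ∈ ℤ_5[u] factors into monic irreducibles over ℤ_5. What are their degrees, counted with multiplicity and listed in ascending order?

5

Write h(u) = u^5 + 4u^4 + u^3 + 2u^2 + u + 3.
Roots in ℤ_5: h(0) = 3; h(1) = 2; h(2) = 2; h(3) = 3; h(4) = 1.
Complete factorization: h(u) = (u^5 + 4u^4 + u^3 + 2u^2 + u + 3).
Factor degrees with multiplicity: 5 = 5.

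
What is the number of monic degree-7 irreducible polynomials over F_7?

117648

x^(7^7) − x is the product of all monic irreducibles of degree dividing 7; Möbius inversion gives N = (1/7) Σ μ(7/d)·7^d.
Divisors of 7: 1, 7; μ(7/d) for each: -1, 1.
Σ = − 7^1 + 7^7 = 823536.
N = 823536/7 = 117648.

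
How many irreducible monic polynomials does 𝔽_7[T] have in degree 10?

28245840

By the necklace-counting formula, N_7(10) = (1/10) Σ_{d|10} μ(10/d)·7^d.
Divisors of 10: 1, 2, 5, 10; μ(10/d) for each: 1, -1, -1, 1.
Σ = 7^1 − 7^2 − 7^5 + 7^10 = 282458400.
N = 282458400/10 = 28245840.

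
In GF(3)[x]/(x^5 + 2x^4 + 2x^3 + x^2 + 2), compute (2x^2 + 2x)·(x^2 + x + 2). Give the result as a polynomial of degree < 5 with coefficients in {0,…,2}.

2x^4 + x^3 + x

Multiply in GF(3)[x]: (2x^2 + 2x)·(x^2 + x + 2) = 2x^4 + x^3 + x.
Reduced: 2x^4 + x^3 + x.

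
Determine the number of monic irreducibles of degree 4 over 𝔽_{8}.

Gauss's count: N_{8}(4) = (1/4) Σ_{d|4} μ(4/d)·8^d.
Divisors of 4: 1, 2, 4; μ(4/d) for each: 0, -1, 1.
Σ = − 8^2 + 8^4 = 4032.
N = 4032/4 = 1008.

1008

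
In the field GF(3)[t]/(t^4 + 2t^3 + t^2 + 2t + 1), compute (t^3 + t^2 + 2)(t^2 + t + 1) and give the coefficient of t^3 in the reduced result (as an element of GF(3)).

Multiply in GF(3)[t]: (t^3 + t^2 + 2)·(t^2 + t + 1) = t^5 + 2t^4 + 2t^3 + 2t + 2.
Reduce using t^4 ≡ t^3 + 2t^2 + t + 2 (mod t^4 + 2t^3 + t^2 + 2t + 1).
Reduced: t^3 + t^2 + t + 2.

1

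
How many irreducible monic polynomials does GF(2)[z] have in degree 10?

The number of monic irreducibles of degree 10 over GF(2) is (1/10)·Σ_{d∣10} μ(10/d) 2^d.
Divisors of 10: 1, 2, 5, 10; μ(10/d) for each: 1, -1, -1, 1.
Σ = 2^1 − 2^2 − 2^5 + 2^10 = 990.
N = 990/10 = 99.

99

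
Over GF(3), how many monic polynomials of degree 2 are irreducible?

3

By the necklace-counting formula, N_3(2) = (1/2) Σ_{d|2} μ(2/d)·3^d.
Divisors of 2: 1, 2; μ(2/d) for each: -1, 1.
Σ = − 3^1 + 3^2 = 6.
N = 6/2 = 3.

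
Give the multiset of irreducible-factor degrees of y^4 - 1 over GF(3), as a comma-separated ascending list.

1, 1, 2

Write f(y) = y^4 - 1.
Roots in GF(3): f(0) = 2; f(1) = 0 → root; f(2) = 0 → root.
Linear factors from roots: (y - 1), (y + 1).
Complete factorization: f(y) = (y + 1)·(y - 1)·(y^2 + 1).
Factor degrees with multiplicity: 1 + 1 + 2 = 4.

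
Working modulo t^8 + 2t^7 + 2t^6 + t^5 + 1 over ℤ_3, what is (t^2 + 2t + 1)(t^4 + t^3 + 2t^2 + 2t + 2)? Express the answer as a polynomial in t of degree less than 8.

Multiply in ℤ_3[t]: (t^2 + 2t + 1)·(t^4 + t^3 + 2t^2 + 2t + 2) = t^6 + 2t^4 + t^3 + 2t^2 + 2.
Reduced: t^6 + 2t^4 + t^3 + 2t^2 + 2.

t^6 + 2t^4 + t^3 + 2t^2 + 2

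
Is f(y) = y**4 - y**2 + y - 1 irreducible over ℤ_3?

Check for roots in ℤ_3: f(0) = 2; f(1) = 0 → root; f(2) = 1.
f(1) = 0, so (y − 1) divides f(y); f is reducible.

No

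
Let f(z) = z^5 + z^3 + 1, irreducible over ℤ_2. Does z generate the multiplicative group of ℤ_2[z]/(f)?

Yes

|GF(2^5)^×| = 2^5 − 1 = 31. Prime factorization: 31 = 31.
f is primitive ⇔ z has order 31 in GF(2)[z]/(f), i.e. z^(31/q) ≠ 1 for each prime q | 31.
z^(1) mod f = z.
None equal 1, so z has full order 31; f is primitive.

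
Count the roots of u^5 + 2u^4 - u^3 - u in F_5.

Write g(u) = u^5 + 2u^4 - u^3 - u.
Evaluate at each of the 5 elements of F_5:
g(0) = 0 → root; g(1) = 1; g(2) = 4; g(3) = 0 → root; g(4) = 3.
Roots: {0, 3}.

2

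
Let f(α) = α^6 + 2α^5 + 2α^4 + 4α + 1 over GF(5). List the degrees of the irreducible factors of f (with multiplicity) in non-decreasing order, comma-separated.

Roots in GF(5): f(0) = 1; f(1) = 0 → root; f(2) = 4; f(3) = 0 → root; f(4) = 3.
Linear factors from roots: (α + 4), (α + 2).
Complete factorization: f(α) = (α + 2)·(α + 4)·(α^4 + α^3 + 3α^2 + 4α + 2).
Factor degrees with multiplicity: 1 + 1 + 4 = 6.

1, 1, 4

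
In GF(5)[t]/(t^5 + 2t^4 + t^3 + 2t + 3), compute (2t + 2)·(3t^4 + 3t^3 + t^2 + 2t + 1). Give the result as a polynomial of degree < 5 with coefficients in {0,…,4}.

2t^3 + t^2 + 4t + 4

Multiply in GF(5)[t]: (2t + 2)·(3t^4 + 3t^3 + t^2 + 2t + 1) = t^5 + 2t^4 + 3t^3 + t^2 + t + 2.
Reduce using t^5 ≡ 3t^4 + 4t^3 + 3t + 2 (mod t^5 + 2t^4 + t^3 + 2t + 3).
Reduced: 2t^3 + t^2 + 4t + 4.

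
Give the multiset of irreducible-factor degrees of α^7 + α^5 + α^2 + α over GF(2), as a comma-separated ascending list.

1, 1, 2, 3

Write h(α) = α^7 + α^5 + α^2 + α.
Roots in GF(2): h(0) = 0 → root; h(1) = 0 → root.
Linear factors from roots: (α), (α + 1).
Complete factorization: h(α) = (α)·(α + 1)·(α^2 + α + 1)·(α^3 + α + 1).
Factor degrees with multiplicity: 1 + 1 + 2 + 3 = 7.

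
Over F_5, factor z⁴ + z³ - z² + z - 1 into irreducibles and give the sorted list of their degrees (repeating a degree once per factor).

4

Write f(z) = z⁴ + z³ - z² + z - 1.
Roots in F_5: f(0) = 4; f(1) = 1; f(2) = 1; f(3) = 1; f(4) = 2.
Complete factorization: f(z) = (z⁴ + z³ - z² + z - 1).
Factor degrees with multiplicity: 4 = 4.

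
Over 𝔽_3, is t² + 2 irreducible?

No

Write h(t) = t² + 2.
Check for roots in 𝔽_3: h(0) = 2; h(1) = 0 → root; h(2) = 0 → root.
h(1) = 0, so (t − 1) divides h(t); h is reducible.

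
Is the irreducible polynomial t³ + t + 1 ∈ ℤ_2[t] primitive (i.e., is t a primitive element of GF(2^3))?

Yes

Write f(t) = t³ + t + 1.
|GF(2^3)^×| = 2^3 − 1 = 7. Prime factorization: 7 = 7.
f is primitive ⇔ t has order 7 in GF(2)[t]/(f), i.e. t^(7/q) ≠ 1 for each prime q | 7.
t^(1) mod f = t.
None equal 1, so t has full order 7; f is primitive.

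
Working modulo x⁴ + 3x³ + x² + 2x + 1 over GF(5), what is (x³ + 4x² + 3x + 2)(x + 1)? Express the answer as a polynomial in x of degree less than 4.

2x^3 + x^2 + 3x + 1

Multiply in GF(5)[x]: (x³ + 4x² + 3x + 2)·(x + 1) = x⁴ + 2x² + 2.
Reduce using x⁴ ≡ 2x³ + 4x² + 3x + 4 (mod x⁴ + 3x³ + x² + 2x + 1).
Reduced: 2x³ + x² + 3x + 1.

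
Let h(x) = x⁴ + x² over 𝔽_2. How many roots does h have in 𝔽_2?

2

Evaluate at each of the 2 elements of 𝔽_2:
h(0) = 0 → root; h(1) = 0 → root.
Roots: {0, 1}.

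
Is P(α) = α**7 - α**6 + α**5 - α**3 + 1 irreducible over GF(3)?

Yes

Check for roots in GF(3): P(0) = 1; P(1) = 1; P(2) = 2.
No roots, so no linear factors.
Monic irreducibles of degree 2 over GF(3): α**2 + 1, α**2 + α - 1, α**2 - α - 1.
None of them divide P (all give nonzero remainder).
Degree-3 irreducible divisors: test the 8 monic irreducibles of degree 3 over GF(3).
None of them divide P (all give nonzero remainder).
No irreducible factor of degree ≤ 3 exists, so P is irreducible over GF(3).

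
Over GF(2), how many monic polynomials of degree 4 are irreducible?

Gauss's count: N_{2}(4) = (1/4) Σ_{d|4} μ(4/d)·2^d.
Divisors of 4: 1, 2, 4; μ(4/d) for each: 0, -1, 1.
Σ = − 2^2 + 2^4 = 12.
N = 12/4 = 3.

3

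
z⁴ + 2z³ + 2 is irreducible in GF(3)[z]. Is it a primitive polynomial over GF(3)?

Yes

Write f(z) = z⁴ + 2z³ + 2.
|GF(3^4)^×| = 3^4 − 1 = 80. Prime factorization: 80 = 2^4·5.
f is primitive ⇔ z has order 80 in GF(3)[z]/(f), i.e. z^(80/q) ≠ 1 for each prime q | 80.
z^(40) mod f = 2.
z^(16) mod f = 2z² + z + 2.
None equal 1, so z has full order 80; f is primitive.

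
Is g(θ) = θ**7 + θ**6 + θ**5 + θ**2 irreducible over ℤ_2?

No

Check for roots in ℤ_2: g(0) = 0 → root; g(1) = 0 → root.
g(0) = 0, so (θ) divides g(θ); g is reducible.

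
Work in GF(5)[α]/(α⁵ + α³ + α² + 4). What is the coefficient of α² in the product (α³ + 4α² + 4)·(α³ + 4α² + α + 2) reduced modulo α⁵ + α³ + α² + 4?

1

Multiply in GF(5)[α]: (α³ + 4α² + 4)·(α³ + 4α² + α + 2) = α⁶ + 3α⁵ + 2α⁴ + 4α² + 4α + 3.
Reduce using α⁵ ≡ 4α³ + 4α² + 1 (mod α⁵ + α³ + α² + 4).
Reduced: α⁴ + α³ + α² + 1.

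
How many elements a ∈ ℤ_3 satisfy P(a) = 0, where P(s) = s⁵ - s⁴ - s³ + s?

Evaluate at each of the 3 elements of ℤ_3:
P(0) = 0 → root; P(1) = 0 → root; P(2) = 1.
Roots: {0, 1}.

2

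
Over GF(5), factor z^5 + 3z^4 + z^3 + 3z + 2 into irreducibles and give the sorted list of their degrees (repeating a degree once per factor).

1, 1, 3

Write g(z) = z^5 + 3z^4 + z^3 + 3z + 2.
Roots in GF(5): g(0) = 2; g(1) = 0 → root; g(2) = 1; g(3) = 4; g(4) = 0 → root.
Linear factors from roots: (z + 4), (z + 1).
Complete factorization: g(z) = (z + 1)·(z + 4)·(z^3 + 3z^2 + 2z + 3).
Factor degrees with multiplicity: 1 + 1 + 3 = 5.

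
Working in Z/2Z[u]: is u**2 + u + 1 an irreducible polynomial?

Write g(u) = u**2 + u + 1.
Check for roots in Z/2Z: g(0) = 1; g(1) = 1.
No roots. A degree-2 polynomial over a field with no linear factor is irreducible.

Yes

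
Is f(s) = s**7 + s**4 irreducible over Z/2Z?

No

Check for roots in Z/2Z: f(0) = 0 → root; f(1) = 0 → root.
f(0) = 0, so (s) divides f(s); f is reducible.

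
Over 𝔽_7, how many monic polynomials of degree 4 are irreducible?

588

x^(7^4) − x is the product of all monic irreducibles of degree dividing 4; Möbius inversion gives N = (1/4) Σ μ(4/d)·7^d.
Divisors of 4: 1, 2, 4; μ(4/d) for each: 0, -1, 1.
Σ = − 7^2 + 7^4 = 2352.
N = 2352/4 = 588.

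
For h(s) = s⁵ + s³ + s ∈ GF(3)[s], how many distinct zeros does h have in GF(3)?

Evaluate at each of the 3 elements of GF(3):
h(0) = 0 → root; h(1) = 0 → root; h(2) = 0 → root.
Roots: {0, 1, 2}.

3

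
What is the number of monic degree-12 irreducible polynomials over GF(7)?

x^(7^12) − x is the product of all monic irreducibles of degree dividing 12; Möbius inversion gives N = (1/12) Σ μ(12/d)·7^d.
Divisors of 12: 1, 2, 3, 4, 6, 12; μ(12/d) for each: 0, 1, 0, -1, -1, 1.
Σ = 7^2 − 7^4 − 7^6 + 7^12 = 13841167200.
N = 13841167200/12 = 1153430600.

1153430600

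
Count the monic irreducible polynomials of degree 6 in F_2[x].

Gauss's count: N_{2}(6) = (1/6) Σ_{d|6} μ(6/d)·2^d.
Divisors of 6: 1, 2, 3, 6; μ(6/d) for each: 1, -1, -1, 1.
Σ = 2^1 − 2^2 − 2^3 + 2^6 = 54.
N = 54/6 = 9.

9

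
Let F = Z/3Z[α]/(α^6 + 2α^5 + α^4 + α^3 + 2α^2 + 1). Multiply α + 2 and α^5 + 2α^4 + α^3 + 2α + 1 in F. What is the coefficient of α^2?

Multiply in Z/3Z[α]: (α + 2)·(α^5 + 2α^4 + α^3 + 2α + 1) = α^6 + α^5 + 2α^4 + 2α^3 + 2α^2 + 2α + 2.
Reduce using α^6 ≡ α^5 + 2α^4 + 2α^3 + α^2 + 2 (mod α^6 + 2α^5 + α^4 + α^3 + 2α^2 + 1).
Reduced: 2α^5 + α^4 + α^3 + 2α + 1.

0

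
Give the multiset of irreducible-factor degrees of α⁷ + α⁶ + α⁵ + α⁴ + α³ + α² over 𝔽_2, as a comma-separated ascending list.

Write g(α) = α⁷ + α⁶ + α⁵ + α⁴ + α³ + α².
Roots in 𝔽_2: g(0) = 0 → root; g(1) = 0 → root.
Linear factors from roots: (α), (α + 1).
Complete factorization: g(α) = (α + 1)·(α)^2·(α² + α + 1)^2.
Factor degrees with multiplicity: 1 + 1 + 1 + 2 + 2 = 7.

1, 1, 1, 2, 2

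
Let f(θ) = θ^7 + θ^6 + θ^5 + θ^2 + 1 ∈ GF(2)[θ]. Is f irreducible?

Check for roots in GF(2): f(0) = 1; f(1) = 1.
No roots, so no linear factors.
Monic irreducibles of degree 2 over GF(2): θ^2 + θ + 1.
None of them divide f (all give nonzero remainder).
Monic irreducibles of degree 3 over GF(2): θ^3 + θ + 1, θ^3 + θ^2 + 1.
None of them divide f (all give nonzero remainder).
No irreducible factor of degree ≤ 3 exists, so f is irreducible over GF(2).

Yes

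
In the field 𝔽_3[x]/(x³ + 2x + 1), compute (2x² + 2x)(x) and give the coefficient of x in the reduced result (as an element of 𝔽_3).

Multiply in 𝔽_3[x]: (2x² + 2x)·(x) = 2x³ + 2x².
Reduce using x³ ≡ x + 2 (mod x³ + 2x + 1).
Reduced: 2x² + 2x + 1.

2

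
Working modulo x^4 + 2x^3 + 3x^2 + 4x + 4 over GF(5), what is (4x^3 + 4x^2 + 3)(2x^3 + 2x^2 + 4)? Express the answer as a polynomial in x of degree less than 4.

Multiply in GF(5)[x]: (4x^3 + 4x^2 + 3)·(2x^3 + 2x^2 + 4) = 3x^6 + x^5 + 3x^4 + 2x^3 + 2x^2 + 2.
Reduce using x^4 ≡ 3x^3 + 2x^2 + x + 1 (mod x^4 + 2x^3 + 3x^2 + 4x + 4).
Reduced: 2x^3 + 3x^2 + 4x + 1.

2x^3 + 3x^2 + 4x + 1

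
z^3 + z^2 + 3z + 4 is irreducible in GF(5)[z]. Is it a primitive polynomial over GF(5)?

Write f(z) = z^3 + z^2 + 3z + 4.
|GF(5^3)^×| = 5^3 − 1 = 124. Prime factorization: 124 = 2^2·31.
f is primitive ⇔ z has order 124 in GF(5)[z]/(f), i.e. z^(124/q) ≠ 1 for each prime q | 124.
z^(62) mod f = 1
z^(4) mod f = 3z^2 + 4z + 4.
Since z^(62) = 1, the order of z divides 62 < 124; not primitive.

No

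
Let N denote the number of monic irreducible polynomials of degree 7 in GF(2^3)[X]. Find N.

By the necklace-counting formula, N_8(7) = (1/7) Σ_{d|7} μ(7/d)·8^d.
Divisors of 7: 1, 7; μ(7/d) for each: -1, 1.
Σ = − 8^1 + 8^7 = 2097144.
N = 2097144/7 = 299592.

299592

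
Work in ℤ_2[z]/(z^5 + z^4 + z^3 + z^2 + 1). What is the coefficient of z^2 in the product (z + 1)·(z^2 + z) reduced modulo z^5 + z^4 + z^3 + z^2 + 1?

Multiply in ℤ_2[z]: (z + 1)·(z^2 + z) = z^3 + z.
Reduced: z^3 + z.

0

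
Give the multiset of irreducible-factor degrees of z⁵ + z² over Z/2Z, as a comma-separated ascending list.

1, 1, 1, 2

Write g(z) = z⁵ + z².
Roots in Z/2Z: g(0) = 0 → root; g(1) = 0 → root.
Linear factors from roots: (z), (z + 1).
Complete factorization: g(z) = (z + 1)·(z)^2·(z² + z + 1).
Factor degrees with multiplicity: 1 + 1 + 1 + 2 = 5.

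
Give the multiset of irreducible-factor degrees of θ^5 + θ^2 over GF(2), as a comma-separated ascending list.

Write h(θ) = θ^5 + θ^2.
Roots in GF(2): h(0) = 0 → root; h(1) = 0 → root.
Linear factors from roots: (θ), (θ + 1).
Complete factorization: h(θ) = (θ + 1)·(θ)^2·(θ^2 + θ + 1).
Factor degrees with multiplicity: 1 + 1 + 1 + 2 = 5.

1, 1, 1, 2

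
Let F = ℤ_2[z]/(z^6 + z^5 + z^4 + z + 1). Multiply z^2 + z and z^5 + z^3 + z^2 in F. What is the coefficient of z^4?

Multiply in ℤ_2[z]: (z^2 + z)·(z^5 + z^3 + z^2) = z^7 + z^6 + z^5 + z^3.
Reduce using z^6 ≡ z^5 + z^4 + z + 1 (mod z^6 + z^5 + z^4 + z + 1).
Reduced: z^3 + z^2 + z.

0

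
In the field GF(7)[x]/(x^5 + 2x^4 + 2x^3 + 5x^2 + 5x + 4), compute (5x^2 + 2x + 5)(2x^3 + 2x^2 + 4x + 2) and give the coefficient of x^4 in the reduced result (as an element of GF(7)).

1

Multiply in GF(7)[x]: (5x^2 + 2x + 5)·(2x^3 + 2x^2 + 4x + 2) = 3x^5 + 6x^3 + 3x + 3.
Reduce using x^5 ≡ 5x^4 + 5x^3 + 2x^2 + 2x + 3 (mod x^5 + 2x^4 + 2x^3 + 5x^2 + 5x + 4).
Reduced: x^4 + 6x^2 + 2x + 5.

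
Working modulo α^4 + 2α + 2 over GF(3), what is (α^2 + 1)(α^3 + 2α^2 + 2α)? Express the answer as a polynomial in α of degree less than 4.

Multiply in GF(3)[α]: (α^2 + 1)·(α^3 + 2α^2 + 2α) = α^5 + 2α^4 + 2α^2 + 2α.
Reduce using α^4 ≡ α + 1 (mod α^4 + 2α + 2).
Reduced: 2α + 2.

2α + 2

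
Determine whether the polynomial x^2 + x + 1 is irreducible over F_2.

Write h(x) = x^2 + x + 1.
Check for roots in F_2: h(0) = 1; h(1) = 1.
No roots. A degree-2 polynomial over a field with no linear factor is irreducible.

Yes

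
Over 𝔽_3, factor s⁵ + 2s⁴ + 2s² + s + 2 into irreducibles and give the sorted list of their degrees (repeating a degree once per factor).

Write f(s) = s⁵ + 2s⁴ + 2s² + s + 2.
Roots in 𝔽_3: f(0) = 2; f(1) = 2; f(2) = 1.
Complete factorization: f(s) = (s⁵ + 2s⁴ + 2s² + s + 2).
Factor degrees with multiplicity: 5 = 5.

5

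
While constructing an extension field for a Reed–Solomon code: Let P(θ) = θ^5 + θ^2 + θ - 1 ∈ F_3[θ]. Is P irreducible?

Check for roots in F_3: P(0) = 2; P(1) = 2; P(2) = 1.
No roots, so no linear factors.
Monic irreducibles of degree 2 over GF(3): θ^2 + 1, θ^2 + θ - 1, θ^2 - θ - 1.
None of them divide P (all give nonzero remainder).
No irreducible factor of degree ≤ 2 exists, so P is irreducible over GF(3).

Yes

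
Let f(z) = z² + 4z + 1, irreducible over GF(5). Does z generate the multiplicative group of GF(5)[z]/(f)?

No

|GF(5^2)^×| = 5^2 − 1 = 24. Prime factorization: 24 = 2^3·3.
f is primitive ⇔ z has order 24 in GF(5)[z]/(f), i.e. z^(24/q) ≠ 1 for each prime q | 24.
z^(12) mod f = 1
z^(8) mod f = z + 4.
Since z^(12) = 1, the order of z divides 12 < 24; not primitive.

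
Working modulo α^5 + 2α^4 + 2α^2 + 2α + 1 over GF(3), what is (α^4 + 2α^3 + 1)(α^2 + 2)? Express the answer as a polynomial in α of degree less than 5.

Multiply in GF(3)[α]: (α^4 + 2α^3 + 1)·(α^2 + 2) = α^6 + 2α^5 + 2α^4 + α^3 + α^2 + 2.
Reduce using α^5 ≡ α^4 + α^2 + α + 2 (mod α^5 + 2α^4 + 2α^2 + 2α + 1).
Reduced: 2α^4 + 2α^3 + 2α^2 + 2α + 2.

2α^4 + 2α^3 + 2α^2 + 2α + 2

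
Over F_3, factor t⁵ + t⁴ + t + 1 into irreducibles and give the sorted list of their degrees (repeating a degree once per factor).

1, 2, 2

Write f(t) = t⁵ + t⁴ + t + 1.
Roots in F_3: f(0) = 1; f(1) = 1; f(2) = 0 → root.
Linear factors from roots: (t + 1).
Complete factorization: f(t) = (t + 1)·(t² + t - 1)·(t² - t - 1).
Factor degrees with multiplicity: 1 + 2 + 2 = 5.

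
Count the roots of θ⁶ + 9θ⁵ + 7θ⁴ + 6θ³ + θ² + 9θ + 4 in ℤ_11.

3

Write P(θ) = θ⁶ + 9θ⁵ + 7θ⁴ + 6θ³ + θ² + 9θ + 4.
Evaluate at each of the 11 elements of ℤ_11:
P(0) = 4; P(1) = 4; P(2) = 10; P(3) = 0 → root; P(4) = 1; P(5) = 10; P(6) = 8; P(7) = 1; P(8) = 0 → root; P(9) = 6; P(10) = 0 → root.
Roots: {3, 8, 10}.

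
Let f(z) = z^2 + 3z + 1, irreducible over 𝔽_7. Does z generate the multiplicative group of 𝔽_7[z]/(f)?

No

|GF(7^2)^×| = 7^2 − 1 = 48. Prime factorization: 48 = 2^4·3.
f is primitive ⇔ z has order 48 in GF(7)[z]/(f), i.e. z^(48/q) ≠ 1 for each prime q | 48.
z^(24) mod f = 1
z^(16) mod f = 1
Since z^(24) = 1, the order of z divides 24 < 48; not primitive.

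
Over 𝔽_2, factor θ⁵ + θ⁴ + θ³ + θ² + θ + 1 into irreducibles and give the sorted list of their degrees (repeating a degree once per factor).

Write h(θ) = θ⁵ + θ⁴ + θ³ + θ² + θ + 1.
Roots in 𝔽_2: h(0) = 1; h(1) = 0 → root.
Linear factors from roots: (θ + 1).
Complete factorization: h(θ) = (θ + 1)·(θ² + θ + 1)^2.
Factor degrees with multiplicity: 1 + 2 + 2 = 5.

1, 2, 2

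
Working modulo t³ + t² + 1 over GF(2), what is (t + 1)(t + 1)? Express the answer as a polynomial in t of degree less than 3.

Multiply in GF(2)[t]: (t + 1)·(t + 1) = t² + 1.
Reduced: t² + 1.

t^2 + 1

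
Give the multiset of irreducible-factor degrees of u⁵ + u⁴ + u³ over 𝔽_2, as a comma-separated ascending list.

Write h(u) = u⁵ + u⁴ + u³.
Roots in 𝔽_2: h(0) = 0 → root; h(1) = 1.
Linear factors from roots: (u).
Complete factorization: h(u) = (u)^3·(u² + u + 1).
Factor degrees with multiplicity: 1 + 1 + 1 + 2 = 5.

1, 1, 1, 2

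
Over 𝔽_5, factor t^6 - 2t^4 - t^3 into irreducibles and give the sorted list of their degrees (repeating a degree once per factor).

Write g(t) = t^6 - 2t^4 - t^3.
Roots in 𝔽_5: g(0) = 0 → root; g(1) = 3; g(2) = 4; g(3) = 0 → root; g(4) = 0 → root.
Linear factors from roots: (t), (t + 2), (t + 1).
Complete factorization: g(t) = (t + 1)·(t + 2)^2·(t)^3.
Factor degrees with multiplicity: 1 + 1 + 1 + 1 + 1 + 1 = 6.

1, 1, 1, 1, 1, 1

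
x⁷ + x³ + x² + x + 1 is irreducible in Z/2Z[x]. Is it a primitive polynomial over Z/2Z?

Yes

Write f(x) = x⁷ + x³ + x² + x + 1.
|GF(2^7)^×| = 2^7 − 1 = 127. Prime factorization: 127 = 127.
f is primitive ⇔ x has order 127 in GF(2)[x]/(f), i.e. x^(127/q) ≠ 1 for each prime q | 127.
x^(1) mod f = x.
None equal 1, so x has full order 127; f is primitive.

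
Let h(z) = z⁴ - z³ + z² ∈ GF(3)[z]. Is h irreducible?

Check for roots in GF(3): h(0) = 0 → root; h(1) = 1; h(2) = 0 → root.
h(0) = 0, so (z) divides h(z); h is reducible.

No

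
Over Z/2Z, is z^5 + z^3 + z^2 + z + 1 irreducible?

Write f(z) = z^5 + z^3 + z^2 + z + 1.
Check for roots in Z/2Z: f(0) = 1; f(1) = 1.
No roots, so no linear factors.
Monic irreducibles of degree 2 over GF(2): z^2 + z + 1.
None of them divide f (all give nonzero remainder).
No irreducible factor of degree ≤ 2 exists, so f is irreducible over GF(2).

Yes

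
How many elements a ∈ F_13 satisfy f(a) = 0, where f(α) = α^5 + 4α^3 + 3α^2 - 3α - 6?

2

Evaluate at each of the 13 elements of F_13:
f(0) = 7; f(1) = 12; f(2) = 12; f(3) = 12; f(4) = 10; f(5) = 0 → root; f(6) = 1; f(7) = 8; f(8) = 8; f(9) = 9; f(10) = 4; f(11) = 0 → root; f(12) = 8.
Roots: {5, 11}.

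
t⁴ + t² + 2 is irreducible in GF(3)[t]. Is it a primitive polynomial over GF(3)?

No

Write f(t) = t⁴ + t² + 2.
|GF(3^4)^×| = 3^4 − 1 = 80. Prime factorization: 80 = 2^4·5.
f is primitive ⇔ t has order 80 in GF(3)[t]/(f), i.e. t^(80/q) ≠ 1 for each prime q | 80.
t^(40) mod f = 2.
t^(16) mod f = 1
Since t^(16) = 1, the order of t divides 16 < 80; not primitive.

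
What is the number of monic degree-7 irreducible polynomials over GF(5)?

11160

By the necklace-counting formula, N_5(7) = (1/7) Σ_{d|7} μ(7/d)·5^d.
Divisors of 7: 1, 7; μ(7/d) for each: -1, 1.
Σ = − 5^1 + 5^7 = 78120.
N = 78120/7 = 11160.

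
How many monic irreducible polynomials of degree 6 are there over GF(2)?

By the necklace-counting formula, N_2(6) = (1/6) Σ_{d|6} μ(6/d)·2^d.
Divisors of 6: 1, 2, 3, 6; μ(6/d) for each: 1, -1, -1, 1.
Σ = 2^1 − 2^2 − 2^3 + 2^6 = 54.
N = 54/6 = 9.

9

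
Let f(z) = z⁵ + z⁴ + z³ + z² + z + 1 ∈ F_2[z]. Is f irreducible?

No

Check for roots in F_2: f(0) = 1; f(1) = 0 → root.
f(1) = 0, so (z − 1) divides f(z); f is reducible.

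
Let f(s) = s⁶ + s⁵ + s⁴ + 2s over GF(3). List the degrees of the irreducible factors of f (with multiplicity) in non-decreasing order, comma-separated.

Roots in GF(3): f(0) = 0 → root; f(1) = 2; f(2) = 2.
Linear factors from roots: (s).
Complete factorization: f(s) = (s)·(s² + 1)·(s³ + s² + 2).
Factor degrees with multiplicity: 1 + 2 + 3 = 6.

1, 2, 3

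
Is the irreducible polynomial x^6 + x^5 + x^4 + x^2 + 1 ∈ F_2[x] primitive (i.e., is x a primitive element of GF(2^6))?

No

Write f(x) = x^6 + x^5 + x^4 + x^2 + 1.
|GF(2^6)^×| = 2^6 − 1 = 63. Prime factorization: 63 = 3^2·7.
f is primitive ⇔ x has order 63 in GF(2)[x]/(f), i.e. x^(63/q) ≠ 1 for each prime q | 63.
x^(21) mod f = 1
x^(9) mod f = x^3 + 1.
Since x^(21) = 1, the order of x divides 21 < 63; not primitive.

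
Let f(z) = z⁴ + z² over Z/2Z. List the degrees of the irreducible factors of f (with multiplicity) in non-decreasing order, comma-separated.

1, 1, 1, 1

Roots in Z/2Z: f(0) = 0 → root; f(1) = 0 → root.
Linear factors from roots: (z), (z + 1).
Complete factorization: f(z) = (z)^2·(z + 1)^2.
Factor degrees with multiplicity: 1 + 1 + 1 + 1 = 4.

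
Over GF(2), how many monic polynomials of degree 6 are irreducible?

The number of monic irreducibles of degree 6 over GF(2) is (1/6)·Σ_{d∣6} μ(6/d) 2^d.
Divisors of 6: 1, 2, 3, 6; μ(6/d) for each: 1, -1, -1, 1.
Σ = 2^1 − 2^2 − 2^3 + 2^6 = 54.
N = 54/6 = 9.

9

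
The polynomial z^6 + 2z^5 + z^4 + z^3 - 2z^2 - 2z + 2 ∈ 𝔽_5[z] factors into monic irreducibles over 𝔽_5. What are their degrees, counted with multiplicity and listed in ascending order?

Write f(z) = z^6 + 2z^5 + z^4 + z^3 - 2z^2 - 2z + 2.
Roots in 𝔽_5: f(0) = 2; f(1) = 3; f(2) = 2; f(3) = 1; f(4) = 1.
Complete factorization: f(z) = (z^2 + z + 2)·(z^2 + 2z - 2)·(z^2 - z + 2).
Factor degrees with multiplicity: 2 + 2 + 2 = 6.

2, 2, 2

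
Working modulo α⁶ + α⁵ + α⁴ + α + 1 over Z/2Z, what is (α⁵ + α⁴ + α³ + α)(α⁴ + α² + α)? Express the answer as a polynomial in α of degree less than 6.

α^5 + α^4 + 1

Multiply in Z/2Z[α]: (α⁵ + α⁴ + α³ + α)·(α⁴ + α² + α) = α⁹ + α⁸ + α⁵ + α⁴ + α³ + α².
Reduce using α⁶ ≡ α⁵ + α⁴ + α + 1 (mod α⁶ + α⁵ + α⁴ + α + 1).
Reduced: α⁵ + α⁴ + 1.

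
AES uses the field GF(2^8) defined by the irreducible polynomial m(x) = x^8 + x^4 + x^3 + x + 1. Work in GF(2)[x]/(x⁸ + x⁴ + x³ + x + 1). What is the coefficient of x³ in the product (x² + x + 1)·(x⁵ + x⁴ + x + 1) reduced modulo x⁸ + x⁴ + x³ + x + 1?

Multiply in GF(2)[x]: (x² + x + 1)·(x⁵ + x⁴ + x + 1) = x⁷ + x⁴ + x³ + 1.
Reduced: x⁷ + x⁴ + x³ + 1.

1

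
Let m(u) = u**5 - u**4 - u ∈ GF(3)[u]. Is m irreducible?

Check for roots in GF(3): m(0) = 0 → root; m(1) = 2; m(2) = 2.
m(0) = 0, so (u) divides m(u); m is reducible.

No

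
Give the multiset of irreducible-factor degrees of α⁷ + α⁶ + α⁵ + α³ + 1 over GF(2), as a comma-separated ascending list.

2, 2, 3

Write f(α) = α⁷ + α⁶ + α⁵ + α³ + 1.
Roots in GF(2): f(0) = 1; f(1) = 1.
Complete factorization: f(α) = (α² + α + 1)^2·(α³ + α² + 1).
Factor degrees with multiplicity: 2 + 2 + 3 = 7.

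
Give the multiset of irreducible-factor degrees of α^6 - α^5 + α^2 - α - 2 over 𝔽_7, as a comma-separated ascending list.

Write h(α) = α^6 - α^5 + α^2 - α - 2.
Linear factors from roots: (α - 3).
Complete factorization: h(α) = (α - 3)·(α^2 - 2α - 2)·(α^3 - 3α^2 + 2α + 2).
Factor degrees with multiplicity: 1 + 2 + 3 = 6.

1, 2, 3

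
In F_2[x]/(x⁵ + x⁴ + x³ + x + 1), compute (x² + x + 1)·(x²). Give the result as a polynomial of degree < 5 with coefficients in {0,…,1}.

x^4 + x^3 + x^2

Multiply in F_2[x]: (x² + x + 1)·(x²) = x⁴ + x³ + x².
Reduced: x⁴ + x³ + x².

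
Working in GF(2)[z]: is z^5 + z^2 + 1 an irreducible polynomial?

Write P(z) = z^5 + z^2 + 1.
Check for roots in GF(2): P(0) = 1; P(1) = 1.
No roots, so no linear factors.
Monic irreducibles of degree 2 over GF(2): z^2 + z + 1.
None of them divide P (all give nonzero remainder).
No irreducible factor of degree ≤ 2 exists, so P is irreducible over GF(2).

Yes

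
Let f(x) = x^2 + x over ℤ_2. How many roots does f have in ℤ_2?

2

Evaluate at each of the 2 elements of ℤ_2:
f(0) = 0 → root; f(1) = 0 → root.
Roots: {0, 1}.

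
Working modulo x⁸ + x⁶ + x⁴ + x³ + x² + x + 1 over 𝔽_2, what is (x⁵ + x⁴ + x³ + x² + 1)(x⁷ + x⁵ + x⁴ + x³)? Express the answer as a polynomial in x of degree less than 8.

Multiply in 𝔽_2[x]: (x⁵ + x⁴ + x³ + x² + 1)·(x⁷ + x⁵ + x⁴ + x³) = x¹² + x¹¹ + x⁹ + x⁸ + x⁴ + x³.
Reduce using x⁸ ≡ x⁶ + x⁴ + x³ + x² + x + 1 (mod x⁸ + x⁶ + x⁴ + x³ + x² + x + 1).
Reduced: x⁵ + x⁴ + x + 1.

x^5 + x^4 + x + 1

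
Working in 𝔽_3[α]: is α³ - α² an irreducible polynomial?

Write m(α) = α³ - α².
Check for roots in 𝔽_3: m(0) = 0 → root; m(1) = 0 → root; m(2) = 1.
m(0) = 0, so (α) divides m(α); m is reducible.

No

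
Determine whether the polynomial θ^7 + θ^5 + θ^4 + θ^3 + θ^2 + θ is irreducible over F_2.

Write P(θ) = θ^7 + θ^5 + θ^4 + θ^3 + θ^2 + θ.
Check for roots in F_2: P(0) = 0 → root; P(1) = 0 → root.
P(0) = 0, so (θ) divides P(θ); P is reducible.

No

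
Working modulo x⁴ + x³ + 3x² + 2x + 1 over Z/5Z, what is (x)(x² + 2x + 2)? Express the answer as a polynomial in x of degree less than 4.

x^3 + 2x^2 + 2x

Multiply in Z/5Z[x]: (x)·(x² + 2x + 2) = x³ + 2x² + 2x.
Reduced: x³ + 2x² + 2x.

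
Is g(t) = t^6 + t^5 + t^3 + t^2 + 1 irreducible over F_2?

Check for roots in F_2: g(0) = 1; g(1) = 1.
No roots, so no linear factors.
Monic irreducibles of degree 2 over GF(2): t^2 + t + 1.
None of them divide g (all give nonzero remainder).
Monic irreducibles of degree 3 over GF(2): t^3 + t + 1, t^3 + t^2 + 1.
None of them divide g (all give nonzero remainder).
No irreducible factor of degree ≤ 3 exists, so g is irreducible over GF(2).

Yes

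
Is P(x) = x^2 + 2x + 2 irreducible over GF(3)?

Yes

Check for roots in GF(3): P(0) = 2; P(1) = 2; P(2) = 1.
No roots. A degree-2 polynomial over a field with no linear factor is irreducible.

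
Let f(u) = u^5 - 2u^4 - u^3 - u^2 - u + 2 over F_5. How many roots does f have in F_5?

1

Evaluate at each of the 5 elements of F_5:
f(0) = 2; f(1) = 3; f(2) = 3; f(3) = 4; f(4) = 0 → root.
Roots: {4}.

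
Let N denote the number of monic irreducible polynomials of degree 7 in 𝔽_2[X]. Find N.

18

The number of monic irreducibles of degree 7 over GF(2) is (1/7)·Σ_{d∣7} μ(7/d) 2^d.
Divisors of 7: 1, 7; μ(7/d) for each: -1, 1.
Σ = − 2^1 + 2^7 = 126.
N = 126/7 = 18.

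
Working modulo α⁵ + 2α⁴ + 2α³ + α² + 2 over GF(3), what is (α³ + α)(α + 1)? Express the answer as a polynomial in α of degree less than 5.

Multiply in GF(3)[α]: (α³ + α)·(α + 1) = α⁴ + α³ + α² + α.
Reduced: α⁴ + α³ + α² + α.

α^4 + α^3 + α^2 + α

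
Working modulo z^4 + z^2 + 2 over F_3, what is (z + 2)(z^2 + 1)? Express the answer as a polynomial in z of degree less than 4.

z^3 + 2z^2 + z + 2

Multiply in F_3[z]: (z + 2)·(z^2 + 1) = z^3 + 2z^2 + z + 2.
Reduced: z^3 + 2z^2 + z + 2.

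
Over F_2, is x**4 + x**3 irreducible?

No

Write m(x) = x**4 + x**3.
Check for roots in F_2: m(0) = 0 → root; m(1) = 0 → root.
m(0) = 0, so (x) divides m(x); m is reducible.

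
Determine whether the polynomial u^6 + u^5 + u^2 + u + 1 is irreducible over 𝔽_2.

Write P(u) = u^6 + u^5 + u^2 + u + 1.
Check for roots in 𝔽_2: P(0) = 1; P(1) = 1.
No roots, so no linear factors.
Monic irreducibles of degree 2 over GF(2): u^2 + u + 1.
None of them divide P (all give nonzero remainder).
Monic irreducibles of degree 3 over GF(2): u^3 + u + 1, u^3 + u^2 + 1.
None of them divide P (all give nonzero remainder).
No irreducible factor of degree ≤ 3 exists, so P is irreducible over GF(2).

Yes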